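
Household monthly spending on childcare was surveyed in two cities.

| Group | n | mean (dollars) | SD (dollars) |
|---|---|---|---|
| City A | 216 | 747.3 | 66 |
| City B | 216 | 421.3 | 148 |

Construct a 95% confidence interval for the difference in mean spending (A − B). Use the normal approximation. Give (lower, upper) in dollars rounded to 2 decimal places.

(304.39, 347.61)

Standard errors of each mean: 66/√216 = 4.4907 and 148/√216 = 10.0701.
SE(x̄₁ − x̄₂) = √(4.4907² + 10.0701²) = 11.0260 for independent samples with unequal variances.
With z* = 1.960, the margin is 1.960 × 11.0260 = 21.6110.
x̄₁ − x̄₂ = 747.3 − 421.3 = 326.0000; the interval is 326.0000 ± 21.6110 = (304.39, 347.61).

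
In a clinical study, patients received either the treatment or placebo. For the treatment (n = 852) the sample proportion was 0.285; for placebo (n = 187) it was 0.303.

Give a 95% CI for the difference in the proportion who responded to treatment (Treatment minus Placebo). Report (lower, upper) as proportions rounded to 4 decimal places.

SE₁ = √(p̂₁(1−p̂₁)/n₁) = √(0.2850·0.7150/852) = 0.01547; SE₂ = √(0.3030·0.6970/187) = 0.03361.
Independent samples: SE of the difference = √(SE₁² + SE₂²) = √(0.0002393209 + 0.0011296321) = 0.03700.
z* for 95% confidence is 1.960, so the margin of error is 1.960 × 0.03700 = 0.07252.
Point estimate p̂₁ − p̂₂ = 0.2850 − 0.3030 = -0.0180.
-0.0180 ± 0.07252 → (-0.0905, 0.0545).

(-0.0905, 0.0545)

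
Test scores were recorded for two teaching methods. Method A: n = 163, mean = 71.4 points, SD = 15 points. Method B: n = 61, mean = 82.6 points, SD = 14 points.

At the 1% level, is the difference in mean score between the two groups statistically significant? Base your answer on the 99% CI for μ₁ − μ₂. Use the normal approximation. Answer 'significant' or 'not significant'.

Standard errors of each mean: 15/√163 = 1.1749 and 14/√61 = 1.7925.
SE(x̄₁ − x̄₂) = √(1.1749² + 1.7925²) = 2.1432 for independent samples with unequal variances.
With z* = 2.576, the margin is 2.576 × 2.1432 = 5.5209.
x̄₁ − x̄₂ = 71.4 − 82.6 = -11.2000; the interval is -11.2000 ± 5.5209 = (-16.7209, -5.6791).
The interval (-16.7209, -5.6791) does not contain 0, so the difference is significant.

significant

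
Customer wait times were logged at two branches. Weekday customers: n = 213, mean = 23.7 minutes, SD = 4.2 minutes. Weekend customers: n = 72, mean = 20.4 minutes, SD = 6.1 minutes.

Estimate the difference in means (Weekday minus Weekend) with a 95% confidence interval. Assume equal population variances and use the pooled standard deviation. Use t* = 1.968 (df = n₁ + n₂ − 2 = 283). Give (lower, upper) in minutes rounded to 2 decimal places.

s_p = √[((n₁−1)s₁² + (n₂−1)s₂²)/(n₁+n₂−2)] = √[(212·4.2² + 71·6.1²)/283] = 4.7487.
SE = 4.7487·√(1/213 + 1/72) = 0.6474.
With t* = 1.968, margin = 1.968 × 0.6474 = 1.2741.
x̄₁ − x̄₂ = 23.7 − 20.4 = 3.3000; interval 3.3000 ± 1.2741 = (2.03, 4.57).

(2.03, 4.57)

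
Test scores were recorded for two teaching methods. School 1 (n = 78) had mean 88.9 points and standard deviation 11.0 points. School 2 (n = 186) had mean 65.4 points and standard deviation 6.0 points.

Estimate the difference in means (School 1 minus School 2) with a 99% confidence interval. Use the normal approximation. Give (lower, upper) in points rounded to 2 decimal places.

(20.10, 26.90)

Per-group SEs: s₁/√n₁ = 11.0/√78 = 1.2455, s₂/√n₂ = 6.0/√186 = 0.4399.
Unpooled SE of the difference: √(1.55127025 + 0.19351201) = 1.3209.
Margin of error = z* · SE = 2.576 × 1.3209 = 3.4026.
x̄₁ − x̄₂ = 88.9 − 65.4 = 23.5000.
CI: 23.5000 ± 3.4026 = (20.10, 26.90).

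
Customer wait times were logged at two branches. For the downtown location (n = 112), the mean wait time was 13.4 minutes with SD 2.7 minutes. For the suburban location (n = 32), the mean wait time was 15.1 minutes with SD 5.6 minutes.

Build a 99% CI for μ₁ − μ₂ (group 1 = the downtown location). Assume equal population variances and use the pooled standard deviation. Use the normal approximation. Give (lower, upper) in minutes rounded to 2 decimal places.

(-3.53, 0.13)

Pooled variance s_p² = [111·2.7² + 31·5.6²] / (112+32−2) = 12.5447, so s_p = 3.5418.
SE_diff = s_p·√(1/n₁ + 1/n₂) = 3.5418·√(1/112 + 1/32) = 0.7099.
z* = 2.576; margin = 2.576 × 0.7099 = 1.8287.
Difference = 13.4 − 15.1 = -1.7000.
-1.7000 ± 1.8287 → (-3.53, 0.13).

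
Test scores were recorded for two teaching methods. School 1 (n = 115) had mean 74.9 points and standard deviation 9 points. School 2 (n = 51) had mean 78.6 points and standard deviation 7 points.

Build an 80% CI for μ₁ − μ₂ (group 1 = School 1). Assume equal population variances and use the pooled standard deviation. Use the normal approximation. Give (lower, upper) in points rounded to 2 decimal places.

s_p = √[((n₁−1)s₁² + (n₂−1)s₂²)/(n₁+n₂−2)] = √[(114·9² + 50·7²)/164] = 8.4406.
SE = 8.4406·√(1/115 + 1/51) = 1.4200.
With z* = 1.282, margin = 1.282 × 1.4200 = 1.8204.
x̄₁ − x̄₂ = 74.9 − 78.6 = -3.7000; interval -3.7000 ± 1.8204 = (-5.52, -1.88).

(-5.52, -1.88)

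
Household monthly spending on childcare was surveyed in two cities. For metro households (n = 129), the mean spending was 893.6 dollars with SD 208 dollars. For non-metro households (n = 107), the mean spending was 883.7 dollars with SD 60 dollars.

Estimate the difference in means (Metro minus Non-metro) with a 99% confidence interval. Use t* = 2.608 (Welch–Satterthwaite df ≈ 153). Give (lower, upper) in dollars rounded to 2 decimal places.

(-40.20, 60.00)

Per-group SEs: s₁/√n₁ = 208/√129 = 18.3134, s₂/√n₂ = 60/√107 = 5.8004.
Unpooled SE of the difference: √(335.38061956 + 33.64464016) = 19.2100.
Margin of error = t* · SE = 2.608 × 19.2100 = 50.0997.
x̄₁ − x̄₂ = 893.6 − 883.7 = 9.9000.
CI: 9.9000 ± 50.0997 = (-40.20, 60.00).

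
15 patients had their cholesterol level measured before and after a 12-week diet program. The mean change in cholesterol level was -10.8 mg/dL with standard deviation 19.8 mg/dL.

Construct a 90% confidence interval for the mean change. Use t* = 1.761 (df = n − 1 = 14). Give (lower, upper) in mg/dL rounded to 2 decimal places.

(-19.80, -1.80)

Paired design: SE = s_d/√n = 19.8/√15 = 5.1123.
t* = 1.761; margin of error = 1.761 × 5.1123 = 9.0028.
-10.8 ± 9.0028 → (-19.80, -1.80).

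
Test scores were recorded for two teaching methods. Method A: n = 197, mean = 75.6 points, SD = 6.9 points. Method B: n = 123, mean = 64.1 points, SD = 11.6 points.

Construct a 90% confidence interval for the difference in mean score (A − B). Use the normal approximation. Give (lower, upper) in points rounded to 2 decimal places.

(9.60, 13.40)

Standard errors of each mean: 6.9/√197 = 0.4916 and 11.6/√123 = 1.0459.
SE(x̄₁ − x̄₂) = √(0.4916² + 1.0459²) = 1.1557 for independent samples with unequal variances.
With z* = 1.645, the margin is 1.645 × 1.1557 = 1.9011.
x̄₁ − x̄₂ = 75.6 − 64.1 = 11.5000; the interval is 11.5000 ± 1.9011 = (9.60, 13.40).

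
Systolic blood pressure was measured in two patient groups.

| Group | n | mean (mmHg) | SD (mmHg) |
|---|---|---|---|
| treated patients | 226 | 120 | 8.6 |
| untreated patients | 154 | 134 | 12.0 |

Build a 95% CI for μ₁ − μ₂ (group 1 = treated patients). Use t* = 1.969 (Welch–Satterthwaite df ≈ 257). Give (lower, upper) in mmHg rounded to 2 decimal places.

Per-group SEs: s₁/√n₁ = 8.6/√226 = 0.5721, s₂/√n₂ = 12.0/√154 = 0.9670.
Unpooled SE of the difference: √(0.32729841 + 0.935089) = 1.1236.
Margin of error = t* · SE = 1.969 × 1.1236 = 2.2124.
x̄₁ − x̄₂ = 120 − 134 = -14.0000.
CI: -14.0000 ± 2.2124 = (-16.21, -11.79).

(-16.21, -11.79)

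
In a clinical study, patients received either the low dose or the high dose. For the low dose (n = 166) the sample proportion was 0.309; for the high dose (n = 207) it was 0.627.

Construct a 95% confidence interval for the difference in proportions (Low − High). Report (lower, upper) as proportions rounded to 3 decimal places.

(-0.414, -0.222)

Each SE is √(p̂(1−p̂)/n): √(0.3090·0.6910/166) = 0.03586 and √(0.6270·0.3730/207) = 0.03361.
SE(p̂₁ − p̂₂) = √(SE₁² + SE₂²) = √(0.0012859396 + 0.0011296321) = 0.04915, since the two samples are independent.
At 95% confidence z* = 1.960; margin = 1.960 × 0.04915 = 0.09633.
The difference is 0.3090 − 0.6270 = -0.3180, so the interval is -0.3180 ± 0.09633 = (-0.414, -0.222).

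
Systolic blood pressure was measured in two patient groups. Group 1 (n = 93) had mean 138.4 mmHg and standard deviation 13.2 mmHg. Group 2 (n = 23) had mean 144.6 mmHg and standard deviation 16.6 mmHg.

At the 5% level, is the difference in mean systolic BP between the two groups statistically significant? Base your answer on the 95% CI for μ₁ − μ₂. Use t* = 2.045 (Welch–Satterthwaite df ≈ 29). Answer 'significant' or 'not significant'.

Per-group SEs: s₁/√n₁ = 13.2/√93 = 1.3688, s₂/√n₂ = 16.6/√23 = 3.4613.
Unpooled SE of the difference: √(1.87361344 + 11.98059769) = 3.7221.
Margin of error = t* · SE = 2.045 × 3.7221 = 7.6117.
x̄₁ − x̄₂ = 138.4 − 144.6 = -6.2000.
CI: -6.2000 ± 7.6117 = (-13.8117, 1.4117).
The interval (-13.8117, 1.4117) contains 0, so the difference is not significant.

not significant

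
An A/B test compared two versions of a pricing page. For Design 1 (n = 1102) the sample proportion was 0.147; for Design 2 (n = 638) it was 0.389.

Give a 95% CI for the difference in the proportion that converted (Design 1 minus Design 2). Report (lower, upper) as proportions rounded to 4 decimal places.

SE₁ = √(p̂₁(1−p̂₁)/n₁) = √(0.1470·0.8530/1102) = 0.01067; SE₂ = √(0.3890·0.6110/638) = 0.01930.
Independent samples: SE of the difference = √(SE₁² + SE₂²) = √(0.0001138489 + 0.00037249) = 0.02205.
z* for 95% confidence is 1.960, so the margin of error is 1.960 × 0.02205 = 0.04322.
Point estimate p̂₁ − p̂₂ = 0.1470 − 0.3890 = -0.2420.
-0.2420 ± 0.04322 → (-0.2852, -0.1988).

(-0.2852, -0.1988)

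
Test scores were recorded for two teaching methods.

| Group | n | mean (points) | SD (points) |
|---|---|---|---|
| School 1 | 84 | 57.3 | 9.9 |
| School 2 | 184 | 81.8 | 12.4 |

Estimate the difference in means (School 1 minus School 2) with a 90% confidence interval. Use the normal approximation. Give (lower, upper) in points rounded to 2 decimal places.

SE₁ = s₁/√n₁ = 9.9/√84 = 1.0802; SE₂ = 12.4/√184 = 0.9141.
Independent samples, unequal variances: SE_diff = √(SE₁² + SE₂²) = √(1.16683204 + 0.83557881) = 1.4151.
z* = 1.645, so margin of error = 1.645 × 1.4151 = 2.3278.
Difference in means = 57.3 − 81.8 = -24.5000.
-24.5000 ± 2.3278 → (-26.83, -22.17).

(-26.83, -22.17)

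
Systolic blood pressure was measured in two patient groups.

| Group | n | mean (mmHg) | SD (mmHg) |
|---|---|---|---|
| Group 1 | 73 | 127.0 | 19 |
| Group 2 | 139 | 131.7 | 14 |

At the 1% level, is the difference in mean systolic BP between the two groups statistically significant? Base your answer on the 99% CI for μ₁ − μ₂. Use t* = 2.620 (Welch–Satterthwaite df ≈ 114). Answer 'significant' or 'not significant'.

Standard errors of each mean: 19/√73 = 2.2238 and 14/√139 = 1.1875.
SE(x̄₁ − x̄₂) = √(2.2238² + 1.1875²) = 2.5210 for independent samples with unequal variances.
With t* = 2.620, the margin is 2.620 × 2.5210 = 6.6050.
x̄₁ − x̄₂ = 127.0 − 131.7 = -4.7000; the interval is -4.7000 ± 6.6050 = (-11.3050, 1.9050).
The interval (-11.3050, 1.9050) contains 0, so the difference is not significant.

not significant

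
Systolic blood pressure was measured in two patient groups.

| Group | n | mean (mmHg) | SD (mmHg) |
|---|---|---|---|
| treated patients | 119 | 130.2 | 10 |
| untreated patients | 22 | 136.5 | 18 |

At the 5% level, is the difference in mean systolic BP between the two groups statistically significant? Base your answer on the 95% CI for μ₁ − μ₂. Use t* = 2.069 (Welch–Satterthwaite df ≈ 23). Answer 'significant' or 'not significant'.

Per-group SEs: s₁/√n₁ = 10/√119 = 0.9167, s₂/√n₂ = 18/√22 = 3.8376.
Unpooled SE of the difference: √(0.84033889 + 14.72717376) = 3.9456.
Margin of error = t* · SE = 2.069 × 3.9456 = 8.1634.
x̄₁ − x̄₂ = 130.2 − 136.5 = -6.3000.
CI: -6.3000 ± 8.1634 = (-14.4634, 1.8634).
The interval (-14.4634, 1.8634) contains 0, so the difference is not significant.

not significant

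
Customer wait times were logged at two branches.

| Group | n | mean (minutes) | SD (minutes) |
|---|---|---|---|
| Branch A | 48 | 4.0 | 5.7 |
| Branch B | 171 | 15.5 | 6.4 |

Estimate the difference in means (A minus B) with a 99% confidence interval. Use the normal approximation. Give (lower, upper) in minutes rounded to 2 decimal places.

SE₁ = s₁/√n₁ = 5.7/√48 = 0.8227; SE₂ = 6.4/√171 = 0.4894.
Independent samples, unequal variances: SE_diff = √(SE₁² + SE₂²) = √(0.67683529 + 0.23951236) = 0.9573.
z* = 2.576, so margin of error = 2.576 × 0.9573 = 2.4660.
Difference in means = 4.0 − 15.5 = -11.5000.
-11.5000 ± 2.4660 → (-13.97, -9.03).

(-13.97, -9.03)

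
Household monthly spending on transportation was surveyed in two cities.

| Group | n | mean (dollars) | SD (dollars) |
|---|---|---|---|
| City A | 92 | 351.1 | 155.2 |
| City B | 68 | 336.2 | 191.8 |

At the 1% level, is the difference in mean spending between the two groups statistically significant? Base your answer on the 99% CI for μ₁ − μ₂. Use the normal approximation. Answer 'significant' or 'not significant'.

Standard errors of each mean: 155.2/√92 = 16.1807 and 191.8/√68 = 23.2592.
SE(x̄₁ − x̄₂) = √(16.1807² + 23.2592²) = 28.3338 for independent samples with unequal variances.
With z* = 2.576, the margin is 2.576 × 28.3338 = 72.9879.
x̄₁ − x̄₂ = 351.1 − 336.2 = 14.9000; the interval is 14.9000 ± 72.9879 = (-58.0879, 87.8879).
The interval (-58.0879, 87.8879) contains 0, so the difference is not significant.

not significant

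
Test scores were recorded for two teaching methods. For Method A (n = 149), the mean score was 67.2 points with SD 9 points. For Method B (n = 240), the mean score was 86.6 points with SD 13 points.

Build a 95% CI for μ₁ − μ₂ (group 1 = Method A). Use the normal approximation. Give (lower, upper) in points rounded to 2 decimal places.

Per-group SEs: s₁/√n₁ = 9/√149 = 0.7373, s₂/√n₂ = 13/√240 = 0.8391.
Unpooled SE of the difference: √(0.54361129 + 0.70408881) = 1.1170.
Margin of error = z* · SE = 1.960 × 1.1170 = 2.1893.
x̄₁ − x̄₂ = 67.2 − 86.6 = -19.4000.
CI: -19.4000 ± 2.1893 = (-21.59, -17.21).

(-21.59, -17.21)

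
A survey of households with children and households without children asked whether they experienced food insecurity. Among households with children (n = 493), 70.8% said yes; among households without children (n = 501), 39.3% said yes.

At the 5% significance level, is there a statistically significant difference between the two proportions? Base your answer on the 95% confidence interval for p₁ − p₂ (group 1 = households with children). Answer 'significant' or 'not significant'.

Each SE is √(p̂(1−p̂)/n): √(0.7080·0.2920/493) = 0.02048 and √(0.3930·0.6070/501) = 0.02182.
SE(p̂₁ − p̂₂) = √(SE₁² + SE₂²) = √(0.0004194304 + 0.0004761124) = 0.02993, since the two samples are independent.
At 95% confidence z* = 1.960; margin = 1.960 × 0.02993 = 0.05866.
The difference is 0.7080 − 0.3930 = 0.3150, so the interval is 0.3150 ± 0.05866 = (0.25634, 0.37366).
The interval (0.25634, 0.37366) does not contain 0, so the difference is significant.

significant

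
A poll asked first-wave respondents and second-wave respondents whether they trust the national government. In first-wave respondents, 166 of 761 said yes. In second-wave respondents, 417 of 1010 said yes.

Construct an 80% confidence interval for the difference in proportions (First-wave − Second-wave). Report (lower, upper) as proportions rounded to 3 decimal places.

(-0.222, -0.167)

p̂₁ = 166/761 = 0.2181 and p̂₂ = 417/1010 = 0.4129.
SE₁ = √(p̂₁(1−p̂₁)/n₁) = √(0.2181·0.7819/761) = 0.01497; SE₂ = √(0.4129·0.5871/1010) = 0.01549.
Independent samples: SE of the difference = √(SE₁² + SE₂²) = √(0.0002241009 + 0.0002399401) = 0.02154.
z* for 80% confidence is 1.282, so the margin of error is 1.282 × 0.02154 = 0.02761.
Point estimate p̂₁ − p̂₂ = 0.2181 − 0.4129 = -0.1948.
-0.1948 ± 0.02761 → (-0.222, -0.167).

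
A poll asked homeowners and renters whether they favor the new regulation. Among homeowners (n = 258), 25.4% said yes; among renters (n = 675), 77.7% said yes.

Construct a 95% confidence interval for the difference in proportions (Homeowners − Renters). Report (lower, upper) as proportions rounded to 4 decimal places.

The two standard errors are √(0.2540×0.7460/258) = 0.02710 and √(0.7770×0.2230/675) = 0.01602.
Because the samples are independent, SE_diff = √(0.02710² + 0.01602²) = 0.03148.
Using z* = 1.960 for 95%, ME = 1.960 × 0.03148 = 0.06170.
p̂₁ − p̂₂ = -0.5230; interval -0.5230 ± 0.06170 gives (-0.5847, -0.4613).

(-0.5847, -0.4613)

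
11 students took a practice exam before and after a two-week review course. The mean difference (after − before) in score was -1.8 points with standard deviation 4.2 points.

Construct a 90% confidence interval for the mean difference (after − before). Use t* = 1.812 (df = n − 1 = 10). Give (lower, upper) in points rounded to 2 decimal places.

This is a matched-pairs design, so SE = s_d/√n = 4.2/√11 = 1.2663.
Margin = 1.812 × 1.2663 = 2.2945; the interval is -1.8 ± 2.2945 = (-4.09, 0.49).

(-4.09, 0.49)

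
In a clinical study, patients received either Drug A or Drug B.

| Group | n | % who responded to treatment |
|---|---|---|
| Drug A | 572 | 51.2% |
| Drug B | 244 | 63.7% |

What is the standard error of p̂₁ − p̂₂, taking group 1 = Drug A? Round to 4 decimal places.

0.0372

SE₁ = √(p̂₁(1−p̂₁)/n₁) = √(0.5120·0.4880/572) = 0.02090; SE₂ = √(0.6370·0.3630/244) = 0.03078.
Independent samples: SE of the difference = √(SE₁² + SE₂²) = √(0.00043681 + 0.0009474084) = 0.03721.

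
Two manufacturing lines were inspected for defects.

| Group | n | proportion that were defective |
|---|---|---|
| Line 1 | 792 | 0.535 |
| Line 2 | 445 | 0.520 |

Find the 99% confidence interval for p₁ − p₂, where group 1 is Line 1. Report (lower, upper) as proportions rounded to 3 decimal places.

SE₁ = √(p̂₁(1−p̂₁)/n₁) = √(0.5350·0.4650/792) = 0.01772; SE₂ = √(0.5200·0.4800/445) = 0.02368.
Independent samples: SE of the difference = √(SE₁² + SE₂²) = √(0.0003139984 + 0.0005607424) = 0.02958.
z* for 99% confidence is 2.576, so the margin of error is 2.576 × 0.02958 = 0.07620.
Point estimate p̂₁ − p̂₂ = 0.5350 − 0.5200 = 0.0150.
0.0150 ± 0.07620 → (-0.061, 0.091).

(-0.061, 0.091)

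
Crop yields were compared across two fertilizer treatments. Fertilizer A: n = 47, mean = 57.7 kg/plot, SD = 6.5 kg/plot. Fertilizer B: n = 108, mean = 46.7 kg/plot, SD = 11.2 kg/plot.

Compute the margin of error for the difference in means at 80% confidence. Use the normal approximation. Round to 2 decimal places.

Standard errors of each mean: 6.5/√47 = 0.9481 and 11.2/√108 = 1.0777.
SE(x̄₁ − x̄₂) = √(0.9481² + 1.0777²) = 1.4354 for independent samples with unequal variances.
With z* = 1.282, the margin is 1.282 × 1.4354 = 1.8402.

1.84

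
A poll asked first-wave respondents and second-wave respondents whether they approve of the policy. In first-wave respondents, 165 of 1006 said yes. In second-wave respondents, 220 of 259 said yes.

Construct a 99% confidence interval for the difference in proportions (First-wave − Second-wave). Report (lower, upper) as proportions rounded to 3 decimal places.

(-0.750, -0.621)

First, p̂₁ = 165/1006 = 0.1640; p̂₂ = 220/259 = 0.8494.
The two standard errors are √(0.1640×0.8360/1006) = 0.01167 and √(0.8494×0.1506/259) = 0.02222.
Because the samples are independent, SE_diff = √(0.01167² + 0.02222²) = 0.02510.
Using z* = 2.576 for 99%, ME = 2.576 × 0.02510 = 0.06466.
p̂₁ − p̂₂ = -0.6854; interval -0.6854 ± 0.06466 gives (-0.750, -0.621).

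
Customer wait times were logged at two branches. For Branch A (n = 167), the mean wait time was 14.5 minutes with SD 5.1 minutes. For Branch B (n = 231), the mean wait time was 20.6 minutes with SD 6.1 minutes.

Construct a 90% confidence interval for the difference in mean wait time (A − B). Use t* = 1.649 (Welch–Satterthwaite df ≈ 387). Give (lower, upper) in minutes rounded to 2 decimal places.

SE₁ = s₁/√n₁ = 5.1/√167 = 0.3946; SE₂ = 6.1/√231 = 0.4014.
Independent samples, unequal variances: SE_diff = √(SE₁² + SE₂²) = √(0.15570916 + 0.16112196) = 0.5629.
t* = 1.649, so margin of error = 1.649 × 0.5629 = 0.9282.
Difference in means = 14.5 − 20.6 = -6.1000.
-6.1000 ± 0.9282 → (-7.03, -5.17).

(-7.03, -5.17)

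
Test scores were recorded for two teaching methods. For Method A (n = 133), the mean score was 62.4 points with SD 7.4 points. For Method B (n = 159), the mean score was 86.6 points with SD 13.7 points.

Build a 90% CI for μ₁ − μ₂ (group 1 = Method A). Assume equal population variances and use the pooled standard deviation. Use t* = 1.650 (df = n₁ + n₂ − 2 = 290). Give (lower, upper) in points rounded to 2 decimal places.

s_p = √[((n₁−1)s₁² + (n₂−1)s₂²)/(n₁+n₂−2)] = √[(132·7.4² + 158·13.7²)/290] = 11.2776.
SE = 11.2776·√(1/133 + 1/159) = 1.3252.
With t* = 1.650, margin = 1.650 × 1.3252 = 2.1866.
x̄₁ − x̄₂ = 62.4 − 86.6 = -24.2000; interval -24.2000 ± 2.1866 = (-26.39, -22.01).

(-26.39, -22.01)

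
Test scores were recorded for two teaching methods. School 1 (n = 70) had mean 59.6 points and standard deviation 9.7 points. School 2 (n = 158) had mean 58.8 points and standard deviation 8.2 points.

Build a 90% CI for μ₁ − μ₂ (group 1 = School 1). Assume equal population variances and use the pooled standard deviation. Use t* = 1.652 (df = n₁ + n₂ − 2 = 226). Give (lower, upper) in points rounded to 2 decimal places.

s_p = √[((n₁−1)s₁² + (n₂−1)s₂²)/(n₁+n₂−2)] = √[(69·9.7² + 157·8.2²)/226] = 8.6855.
SE = 8.6855·√(1/70 + 1/158) = 1.2471.
With t* = 1.652, margin = 1.652 × 1.2471 = 2.0602.
x̄₁ − x̄₂ = 59.6 − 58.8 = 0.8000; interval 0.8000 ± 2.0602 = (-1.26, 2.86).

(-1.26, 2.86)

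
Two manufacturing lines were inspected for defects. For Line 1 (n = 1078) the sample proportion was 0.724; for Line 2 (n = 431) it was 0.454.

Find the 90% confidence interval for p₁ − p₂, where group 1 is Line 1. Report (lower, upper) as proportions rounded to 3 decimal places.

(0.225, 0.315)

The two standard errors are √(0.7240×0.2760/1078) = 0.01361 and √(0.4540×0.5460/431) = 0.02398.
Because the samples are independent, SE_diff = √(0.01361² + 0.02398²) = 0.02757.
Using z* = 1.645 for 90%, ME = 1.645 × 0.02757 = 0.04535.
p̂₁ − p̂₂ = 0.2700; interval 0.2700 ± 0.04535 gives (0.225, 0.315).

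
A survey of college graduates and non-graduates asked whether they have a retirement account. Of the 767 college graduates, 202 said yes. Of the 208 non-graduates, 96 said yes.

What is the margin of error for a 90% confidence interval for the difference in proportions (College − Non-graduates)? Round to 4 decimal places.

0.0626

p̂₁ = 202/767 = 0.2634 and p̂₂ = 96/208 = 0.4615.
SE₁ = √(p̂₁(1−p̂₁)/n₁) = √(0.2634·0.7366/767) = 0.01590; SE₂ = √(0.4615·0.5385/208) = 0.03457.
Independent samples: SE of the difference = √(SE₁² + SE₂²) = √(0.00025281 + 0.0011950849) = 0.03805.
z* for 90% confidence is 1.645, so the margin of error is 1.645 × 0.03805 = 0.06259.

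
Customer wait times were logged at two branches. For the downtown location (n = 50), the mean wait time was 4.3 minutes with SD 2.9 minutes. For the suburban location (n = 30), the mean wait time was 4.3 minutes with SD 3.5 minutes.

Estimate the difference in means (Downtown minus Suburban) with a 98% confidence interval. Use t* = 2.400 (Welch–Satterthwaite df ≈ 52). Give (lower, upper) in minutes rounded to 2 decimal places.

SE₁ = s₁/√n₁ = 2.9/√50 = 0.4101; SE₂ = 3.5/√30 = 0.6390.
Independent samples, unequal variances: SE_diff = √(SE₁² + SE₂²) = √(0.16818201 + 0.408321) = 0.7593.
t* = 2.400, so margin of error = 2.400 × 0.7593 = 1.8223.
Difference in means = 4.3 − 4.3 = 0.0000.
0.0000 ± 1.8223 → (-1.82, 1.82).

(-1.82, 1.82)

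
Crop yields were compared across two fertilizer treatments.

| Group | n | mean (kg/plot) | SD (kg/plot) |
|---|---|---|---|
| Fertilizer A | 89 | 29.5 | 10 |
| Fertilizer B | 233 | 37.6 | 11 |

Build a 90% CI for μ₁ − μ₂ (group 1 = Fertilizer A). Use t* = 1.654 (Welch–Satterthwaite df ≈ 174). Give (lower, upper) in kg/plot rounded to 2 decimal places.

Per-group SEs: s₁/√n₁ = 10/√89 = 1.0600, s₂/√n₂ = 11/√233 = 0.7206.
Unpooled SE of the difference: √(1.1236 + 0.51926436) = 1.2817.
Margin of error = t* · SE = 1.654 × 1.2817 = 2.1199.
x̄₁ − x̄₂ = 29.5 − 37.6 = -8.1000.
CI: -8.1000 ± 2.1199 = (-10.22, -5.98).

(-10.22, -5.98)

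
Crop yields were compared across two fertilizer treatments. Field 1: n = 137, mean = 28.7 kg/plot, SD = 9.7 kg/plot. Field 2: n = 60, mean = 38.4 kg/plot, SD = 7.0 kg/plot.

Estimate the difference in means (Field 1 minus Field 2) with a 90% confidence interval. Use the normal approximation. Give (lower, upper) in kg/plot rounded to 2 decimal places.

(-11.72, -7.68)

Per-group SEs: s₁/√n₁ = 9.7/√137 = 0.8287, s₂/√n₂ = 7.0/√60 = 0.9037.
Unpooled SE of the difference: √(0.68674369 + 0.81667369) = 1.2261.
Margin of error = z* · SE = 1.645 × 1.2261 = 2.0169.
x̄₁ − x̄₂ = 28.7 − 38.4 = -9.7000.
CI: -9.7000 ± 2.0169 = (-11.72, -7.68).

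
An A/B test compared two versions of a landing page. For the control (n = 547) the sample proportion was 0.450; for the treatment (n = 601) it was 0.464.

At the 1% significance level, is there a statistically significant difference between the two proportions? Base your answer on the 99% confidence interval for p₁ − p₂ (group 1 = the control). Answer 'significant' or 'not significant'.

not significant

The two standard errors are √(0.4500×0.5500/547) = 0.02127 and √(0.4640×0.5360/601) = 0.02034.
Because the samples are independent, SE_diff = √(0.02127² + 0.02034²) = 0.02943.
Using z* = 2.576 for 99%, ME = 2.576 × 0.02943 = 0.07581.
p̂₁ − p̂₂ = -0.0140; interval -0.0140 ± 0.07581 gives (-0.08981, 0.06181).
The interval (-0.08981, 0.06181) contains 0, so the difference is not significant.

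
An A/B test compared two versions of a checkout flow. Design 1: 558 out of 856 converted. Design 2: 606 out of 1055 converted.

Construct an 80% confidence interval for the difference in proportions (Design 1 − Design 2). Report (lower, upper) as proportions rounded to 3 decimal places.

First, p̂₁ = 558/856 = 0.6519; p̂₂ = 606/1055 = 0.5744.
The two standard errors are √(0.6519×0.3481/856) = 0.01628 and √(0.5744×0.4256/1055) = 0.01522.
Because the samples are independent, SE_diff = √(0.01628² + 0.01522²) = 0.02229.
Using z* = 1.282 for 80%, ME = 1.282 × 0.02229 = 0.02858.
p̂₁ − p̂₂ = 0.0775; interval 0.0775 ± 0.02858 gives (0.049, 0.106).

(0.049, 0.106)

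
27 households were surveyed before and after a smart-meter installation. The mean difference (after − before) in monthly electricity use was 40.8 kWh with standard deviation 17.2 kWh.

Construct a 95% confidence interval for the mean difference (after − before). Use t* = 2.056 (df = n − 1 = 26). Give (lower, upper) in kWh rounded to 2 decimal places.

(33.99, 47.61)

Paired design: SE = s_d/√n = 17.2/√27 = 3.3101.
t* = 2.056; margin of error = 2.056 × 3.3101 = 6.8056.
40.8 ± 6.8056 → (33.99, 47.61).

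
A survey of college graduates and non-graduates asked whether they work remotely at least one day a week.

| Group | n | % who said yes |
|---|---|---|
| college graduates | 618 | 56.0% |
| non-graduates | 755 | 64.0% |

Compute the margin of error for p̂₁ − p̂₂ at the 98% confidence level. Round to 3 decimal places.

Each SE is √(p̂(1−p̂)/n): √(0.5600·0.4400/618) = 0.01997 and √(0.6400·0.3600/755) = 0.01747.
SE(p̂₁ − p̂₂) = √(SE₁² + SE₂²) = √(0.0003988009 + 0.0003052009) = 0.02653, since the two samples are independent.
At 98% confidence z* = 2.326; margin = 2.326 × 0.02653 = 0.06171.

0.062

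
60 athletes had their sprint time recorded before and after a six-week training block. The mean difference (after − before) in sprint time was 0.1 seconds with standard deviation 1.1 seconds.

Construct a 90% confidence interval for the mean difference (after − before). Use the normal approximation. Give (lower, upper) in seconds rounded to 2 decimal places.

Paired design: SE = s_d/√n = 1.1/√60 = 0.1420.
z* = 1.645; margin of error = 1.645 × 0.1420 = 0.2336.
0.1 ± 0.2336 → (-0.13, 0.33).

(-0.13, 0.33)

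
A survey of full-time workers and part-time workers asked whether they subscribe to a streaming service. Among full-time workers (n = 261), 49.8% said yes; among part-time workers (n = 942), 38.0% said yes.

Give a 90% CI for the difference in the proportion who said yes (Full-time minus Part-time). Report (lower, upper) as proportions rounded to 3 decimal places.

(0.061, 0.175)

SE₁ = √(p̂₁(1−p̂₁)/n₁) = √(0.4980·0.5020/261) = 0.03095; SE₂ = √(0.3800·0.6200/942) = 0.01581.
Independent samples: SE of the difference = √(SE₁² + SE₂²) = √(0.0009579025 + 0.0002499561) = 0.03475.
z* for 90% confidence is 1.645, so the margin of error is 1.645 × 0.03475 = 0.05716.
Point estimate p̂₁ − p̂₂ = 0.4980 − 0.3800 = 0.1180.
0.1180 ± 0.05716 → (0.061, 0.175).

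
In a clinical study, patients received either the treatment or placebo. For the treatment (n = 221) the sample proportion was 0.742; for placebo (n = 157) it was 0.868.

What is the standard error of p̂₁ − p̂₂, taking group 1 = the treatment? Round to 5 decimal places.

SE₁ = √(p̂₁(1−p̂₁)/n₁) = √(0.7420·0.2580/221) = 0.02943; SE₂ = √(0.8680·0.1320/157) = 0.02701.
Independent samples: SE of the difference = √(SE₁² + SE₂²) = √(0.0008661249 + 0.0007295401) = 0.03995.

0.03995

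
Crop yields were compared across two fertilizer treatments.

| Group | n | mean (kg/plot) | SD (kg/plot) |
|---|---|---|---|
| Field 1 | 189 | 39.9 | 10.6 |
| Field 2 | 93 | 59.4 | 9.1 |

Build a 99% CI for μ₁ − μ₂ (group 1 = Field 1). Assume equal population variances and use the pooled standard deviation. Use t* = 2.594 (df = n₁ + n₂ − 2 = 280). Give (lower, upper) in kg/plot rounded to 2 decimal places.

Pooled variance s_p² = [188·10.6² + 92·9.1²] / (189+93−2) = 102.6507, so s_p = 10.1317.
SE_diff = s_p·√(1/n₁ + 1/n₂) = 10.1317·√(1/189 + 1/93) = 1.2833.
t* = 2.594; margin = 2.594 × 1.2833 = 3.3289.
Difference = 39.9 − 59.4 = -19.5000.
-19.5000 ± 3.3289 → (-22.83, -16.17).

(-22.83, -16.17)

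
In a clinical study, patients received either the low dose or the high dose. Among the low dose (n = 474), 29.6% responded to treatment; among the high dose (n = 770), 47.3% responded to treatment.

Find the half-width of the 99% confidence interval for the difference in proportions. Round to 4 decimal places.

The two standard errors are √(0.2960×0.7040/474) = 0.02097 and √(0.4730×0.5270/770) = 0.01799.
Because the samples are independent, SE_diff = √(0.02097² + 0.01799²) = 0.02763.
Using z* = 2.576 for 99%, ME = 2.576 × 0.02763 = 0.07117.

0.0712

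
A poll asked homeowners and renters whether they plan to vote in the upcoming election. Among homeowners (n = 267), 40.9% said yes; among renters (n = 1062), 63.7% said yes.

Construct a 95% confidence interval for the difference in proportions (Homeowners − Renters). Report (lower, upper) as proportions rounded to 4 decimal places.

Each SE is √(p̂(1−p̂)/n): √(0.4090·0.5910/267) = 0.03009 and √(0.6370·0.3630/1062) = 0.01476.
SE(p̂₁ − p̂₂) = √(SE₁² + SE₂²) = √(0.0009054081 + 0.0002178576) = 0.03352, since the two samples are independent.
At 95% confidence z* = 1.960; margin = 1.960 × 0.03352 = 0.06570.
The difference is 0.4090 − 0.6370 = -0.2280, so the interval is -0.2280 ± 0.06570 = (-0.2937, -0.1623).

(-0.2937, -0.1623)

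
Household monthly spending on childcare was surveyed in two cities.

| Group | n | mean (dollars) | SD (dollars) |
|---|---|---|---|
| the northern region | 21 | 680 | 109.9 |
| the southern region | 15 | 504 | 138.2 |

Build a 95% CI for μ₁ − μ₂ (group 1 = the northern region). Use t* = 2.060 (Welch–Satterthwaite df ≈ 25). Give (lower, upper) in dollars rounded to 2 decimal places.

SE₁ = s₁/√n₁ = 109.9/√21 = 23.9821; SE₂ = 138.2/√15 = 35.6831.
Independent samples, unequal variances: SE_diff = √(SE₁² + SE₂²) = √(575.14112041 + 1273.28362561) = 42.9933.
t* = 2.060, so margin of error = 2.060 × 42.9933 = 88.5662.
Difference in means = 680 − 504 = 176.0000.
176.0000 ± 88.5662 → (87.43, 264.57).

(87.43, 264.57)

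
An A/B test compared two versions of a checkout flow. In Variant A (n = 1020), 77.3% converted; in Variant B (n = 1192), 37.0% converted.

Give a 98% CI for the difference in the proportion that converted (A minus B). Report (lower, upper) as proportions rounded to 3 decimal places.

(0.358, 0.448)

Each SE is √(p̂(1−p̂)/n): √(0.7730·0.2270/1020) = 0.01312 and √(0.3700·0.6300/1192) = 0.01398.
SE(p̂₁ − p̂₂) = √(SE₁² + SE₂²) = √(0.0001721344 + 0.0001954404) = 0.01917, since the two samples are independent.
At 98% confidence z* = 2.326; margin = 2.326 × 0.01917 = 0.04459.
The difference is 0.7730 − 0.3700 = 0.4030, so the interval is 0.4030 ± 0.04459 = (0.358, 0.448).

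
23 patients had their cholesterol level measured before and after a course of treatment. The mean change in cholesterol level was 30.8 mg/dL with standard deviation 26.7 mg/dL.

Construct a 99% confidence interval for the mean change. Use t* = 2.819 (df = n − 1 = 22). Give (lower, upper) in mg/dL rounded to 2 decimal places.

(15.11, 46.49)

This is a matched-pairs design, so SE = s_d/√n = 26.7/√23 = 5.5673.
Margin = 2.819 × 5.5673 = 15.6942; the interval is 30.8 ± 15.6942 = (15.11, 46.49).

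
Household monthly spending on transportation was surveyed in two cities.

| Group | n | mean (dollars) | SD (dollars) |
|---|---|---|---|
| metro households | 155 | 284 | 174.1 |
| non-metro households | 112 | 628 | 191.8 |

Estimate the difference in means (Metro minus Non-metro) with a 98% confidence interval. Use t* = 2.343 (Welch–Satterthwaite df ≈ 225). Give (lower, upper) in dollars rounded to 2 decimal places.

(-397.63, -290.37)

SE₁ = s₁/√n₁ = 174.1/√155 = 13.9840; SE₂ = 191.8/√112 = 18.1234.
Independent samples, unequal variances: SE_diff = √(SE₁² + SE₂²) = √(195.552256 + 328.45762756) = 22.8913.
t* = 2.343, so margin of error = 2.343 × 22.8913 = 53.6343.
Difference in means = 284 − 628 = -344.0000.
-344.0000 ± 53.6343 → (-397.63, -290.37).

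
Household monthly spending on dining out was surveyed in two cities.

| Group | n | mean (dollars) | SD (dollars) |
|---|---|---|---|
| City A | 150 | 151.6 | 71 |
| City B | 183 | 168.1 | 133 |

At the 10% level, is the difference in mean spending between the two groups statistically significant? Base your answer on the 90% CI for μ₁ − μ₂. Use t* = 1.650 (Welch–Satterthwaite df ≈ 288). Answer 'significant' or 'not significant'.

Standard errors of each mean: 71/√150 = 5.7971 and 133/√183 = 9.8316.
SE(x̄₁ − x̄₂) = √(5.7971² + 9.8316²) = 11.4134 for independent samples with unequal variances.
With t* = 1.650, the margin is 1.650 × 11.4134 = 18.8321.
x̄₁ − x̄₂ = 151.6 − 168.1 = -16.5000; the interval is -16.5000 ± 18.8321 = (-35.3321, 2.3321).
The interval (-35.3321, 2.3321) contains 0, so the difference is not significant.

not significant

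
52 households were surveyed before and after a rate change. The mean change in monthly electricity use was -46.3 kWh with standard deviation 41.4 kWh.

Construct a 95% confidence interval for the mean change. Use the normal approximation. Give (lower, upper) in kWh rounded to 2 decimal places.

(-57.55, -35.05)

This is a matched-pairs design, so SE = s_d/√n = 41.4/√52 = 5.7411.
Margin = 1.960 × 5.7411 = 11.2526; the interval is -46.3 ± 11.2526 = (-57.55, -35.05).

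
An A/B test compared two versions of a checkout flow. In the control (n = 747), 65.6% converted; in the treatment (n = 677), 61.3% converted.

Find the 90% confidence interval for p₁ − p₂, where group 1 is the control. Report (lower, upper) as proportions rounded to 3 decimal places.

Each SE is √(p̂(1−p̂)/n): √(0.6560·0.3440/747) = 0.01738 and √(0.6130·0.3870/677) = 0.01872.
SE(p̂₁ − p̂₂) = √(SE₁² + SE₂²) = √(0.0003020644 + 0.0003504384) = 0.02554, since the two samples are independent.
At 90% confidence z* = 1.645; margin = 1.645 × 0.02554 = 0.04201.
The difference is 0.6560 − 0.6130 = 0.0430, so the interval is 0.0430 ± 0.04201 = (0.001, 0.085).

(0.001, 0.085)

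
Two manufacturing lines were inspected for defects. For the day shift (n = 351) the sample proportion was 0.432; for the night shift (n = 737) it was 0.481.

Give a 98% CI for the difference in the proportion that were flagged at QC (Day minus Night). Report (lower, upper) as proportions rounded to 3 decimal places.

(-0.124, 0.026)

Each SE is √(p̂(1−p̂)/n): √(0.4320·0.5680/351) = 0.02644 and √(0.4810·0.5190/737) = 0.01840.
SE(p̂₁ − p̂₂) = √(SE₁² + SE₂²) = √(0.0006990736 + 0.00033856) = 0.03221, since the two samples are independent.
At 98% confidence z* = 2.326; margin = 2.326 × 0.03221 = 0.07492.
The difference is 0.4320 − 0.4810 = -0.0490, so the interval is -0.0490 ± 0.07492 = (-0.124, 0.026).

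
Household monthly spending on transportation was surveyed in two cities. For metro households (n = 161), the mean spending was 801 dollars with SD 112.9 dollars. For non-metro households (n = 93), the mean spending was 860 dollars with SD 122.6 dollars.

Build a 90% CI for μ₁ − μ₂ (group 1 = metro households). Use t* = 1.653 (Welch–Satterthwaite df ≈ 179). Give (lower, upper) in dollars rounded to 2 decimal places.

(-84.65, -33.35)

SE₁ = s₁/√n₁ = 112.9/√161 = 8.8978; SE₂ = 122.6/√93 = 12.7130.
Independent samples, unequal variances: SE_diff = √(SE₁² + SE₂²) = √(79.17084484 + 161.620369) = 15.5174.
t* = 1.653, so margin of error = 1.653 × 15.5174 = 25.6503.
Difference in means = 801 − 860 = -59.0000.
-59.0000 ± 25.6503 → (-84.65, -33.35).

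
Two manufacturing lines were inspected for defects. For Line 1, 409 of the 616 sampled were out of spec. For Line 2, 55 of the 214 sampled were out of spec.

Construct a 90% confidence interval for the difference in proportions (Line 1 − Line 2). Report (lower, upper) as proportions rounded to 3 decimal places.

First, p̂₁ = 409/616 = 0.6640; p̂₂ = 55/214 = 0.2570.
The two standard errors are √(0.6640×0.3360/616) = 0.01903 and √(0.2570×0.7430/214) = 0.02987.
Because the samples are independent, SE_diff = √(0.01903² + 0.02987²) = 0.03542.
Using z* = 1.645 for 90%, ME = 1.645 × 0.03542 = 0.05827.
p̂₁ − p̂₂ = 0.4070; interval 0.4070 ± 0.05827 gives (0.349, 0.465).

(0.349, 0.465)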